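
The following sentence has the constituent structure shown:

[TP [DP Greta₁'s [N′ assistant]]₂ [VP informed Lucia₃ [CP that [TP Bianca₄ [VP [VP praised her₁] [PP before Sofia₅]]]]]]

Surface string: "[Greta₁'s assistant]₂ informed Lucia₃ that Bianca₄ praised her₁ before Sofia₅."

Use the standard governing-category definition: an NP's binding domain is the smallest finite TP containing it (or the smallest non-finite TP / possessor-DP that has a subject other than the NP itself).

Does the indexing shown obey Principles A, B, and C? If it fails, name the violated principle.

grammatical

The two coindexed NPs are *Greta₁* and *her₁*.
*her₁* is a pronoun; its binding domain is the embedded TP, whose subject is Bianca₄. Within that domain it is c-commanded only by *Bianca₄*, which carries a different index — the pronoun is free locally, so Principle B holds.
*Greta₁* is an R-expression; *her₁* does not c-command it, and no other NP shares its index, so Principle C is satisfied.
All principles are respected.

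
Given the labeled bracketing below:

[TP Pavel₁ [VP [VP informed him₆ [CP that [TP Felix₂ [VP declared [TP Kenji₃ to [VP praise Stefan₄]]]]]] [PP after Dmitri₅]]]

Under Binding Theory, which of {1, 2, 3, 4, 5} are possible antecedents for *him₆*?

*him* is a pronoun, so Principle B applies: it must be free in its binding domain.
Binding domain of *him₆*: the matrix TP, whose subject is Pavel₁.
*Pavel₁* c-commands the pronoun within its binding domain → coindexation would violate Principle B.
*Felix₂*: the pronoun c-commands this R-expression → coindexation would violate Principle C on *Felix₂*.
*Kenji₃*: the pronoun c-commands this R-expression → coindexation would violate Principle C on *Kenji₃*.
*Stefan₄*: the pronoun c-commands this R-expression → coindexation would violate Principle C on *Stefan₄*.
*Dmitri₅* and the pronoun do not c-command one another → neither Principle B nor Principle C is at stake; coindexation permitted.

{5}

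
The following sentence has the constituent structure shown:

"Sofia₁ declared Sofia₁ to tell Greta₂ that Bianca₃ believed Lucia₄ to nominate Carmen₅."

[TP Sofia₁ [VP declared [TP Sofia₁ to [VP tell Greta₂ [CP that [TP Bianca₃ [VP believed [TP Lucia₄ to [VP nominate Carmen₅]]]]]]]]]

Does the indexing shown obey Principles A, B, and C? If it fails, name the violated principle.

Principle C

The two coindexed NPs are *Sofia₁* (the higher occurrence) and *Sofia₁* (the lower occurrence).
*Sofia₁* (the lower occurrence) is an R-expression. Principle C requires it to be free everywhere.
*Sofia₁* (the higher occurrence) c-commands it and carries the same index.
The R-expression is bound → Principle C violation.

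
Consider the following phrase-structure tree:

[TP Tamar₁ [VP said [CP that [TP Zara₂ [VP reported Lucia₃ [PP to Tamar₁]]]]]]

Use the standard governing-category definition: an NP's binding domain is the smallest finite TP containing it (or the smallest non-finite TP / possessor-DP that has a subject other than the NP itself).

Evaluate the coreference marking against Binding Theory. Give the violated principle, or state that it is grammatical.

Principle C

The two coindexed NPs are *Tamar₁* (the lower occurrence) and *Tamar₁* (the higher occurrence).
*Tamar₁* (the lower occurrence) is an R-expression. Principle C requires it to be free everywhere.
*Tamar₁* (the higher occurrence) c-commands it and carries the same index.
The R-expression is bound → Principle C violation.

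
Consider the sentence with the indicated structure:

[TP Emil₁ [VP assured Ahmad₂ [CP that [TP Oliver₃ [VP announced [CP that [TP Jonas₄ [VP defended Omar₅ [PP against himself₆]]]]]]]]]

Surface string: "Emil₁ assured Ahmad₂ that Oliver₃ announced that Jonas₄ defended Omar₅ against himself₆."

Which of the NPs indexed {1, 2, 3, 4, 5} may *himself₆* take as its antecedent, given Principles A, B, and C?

*himself* is an anaphor, so Principle A applies: it must be bound in its binding domain.
Binding domain of *himself₆*: the embedded TP, whose subject is Jonas₄.
*Emil₁* c-commands the anaphor but is outside its binding domain → cannot satisfy Principle A.
*Ahmad₂* c-commands the anaphor but is outside its binding domain → cannot satisfy Principle A.
*Oliver₃* c-commands the anaphor but is outside its binding domain → cannot satisfy Principle A.
*Jonas₄* c-commands the anaphor within its binding domain → licit binder.
*Omar₅* c-commands the anaphor within its binding domain → licit binder.

{4, 5}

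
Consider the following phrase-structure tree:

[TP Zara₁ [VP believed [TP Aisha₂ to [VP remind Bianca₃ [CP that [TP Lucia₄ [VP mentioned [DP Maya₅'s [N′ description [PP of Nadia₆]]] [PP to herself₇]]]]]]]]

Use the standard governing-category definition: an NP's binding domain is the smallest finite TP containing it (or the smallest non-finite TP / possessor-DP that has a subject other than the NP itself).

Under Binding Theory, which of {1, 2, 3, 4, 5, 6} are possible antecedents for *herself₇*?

*herself* is an anaphor, so Principle A applies: it must be bound in its binding domain.
Binding domain of *herself₇*: the embedded TP, whose subject is Lucia₄.
*Zara₁* c-commands the anaphor but is outside its binding domain → cannot satisfy Principle A.
*Aisha₂* c-commands the anaphor but is outside its binding domain → cannot satisfy Principle A.
*Bianca₃* c-commands the anaphor but is outside its binding domain → cannot satisfy Principle A.
*Lucia₄* c-commands the anaphor within its binding domain → licit binder.
*Maya₅* does not c-command the anaphor → cannot bind it.
*Nadia₆* does not c-command the anaphor → cannot bind it.

{4}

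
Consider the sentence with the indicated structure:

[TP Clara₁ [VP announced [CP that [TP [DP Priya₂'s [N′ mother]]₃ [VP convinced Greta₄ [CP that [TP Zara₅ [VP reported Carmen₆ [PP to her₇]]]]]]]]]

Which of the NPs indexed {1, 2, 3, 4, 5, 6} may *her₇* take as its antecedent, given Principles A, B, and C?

*her* is a pronoun, so Principle B applies: it must be free in its binding domain.
Binding domain of *her₇*: the embedded TP, whose subject is Zara₅.
*Clara₁* c-commands the pronoun but from outside its binding domain, and is not c-commanded by it → coindexation permitted.
*Priya₂* and the pronoun do not c-command one another → neither Principle B nor Principle C is at stake; coindexation permitted.
*[Priya₂'s mother]₃* c-commands the pronoun but from outside its binding domain, and is not c-commanded by it → coindexation permitted.
*Greta₄* c-commands the pronoun but from outside its binding domain, and is not c-commanded by it → coindexation permitted.
*Zara₅* c-commands the pronoun within its binding domain → coindexation would violate Principle B.
*Carmen₆* c-commands the pronoun within its binding domain → coindexation would violate Principle B.

{1, 2, 3, 4}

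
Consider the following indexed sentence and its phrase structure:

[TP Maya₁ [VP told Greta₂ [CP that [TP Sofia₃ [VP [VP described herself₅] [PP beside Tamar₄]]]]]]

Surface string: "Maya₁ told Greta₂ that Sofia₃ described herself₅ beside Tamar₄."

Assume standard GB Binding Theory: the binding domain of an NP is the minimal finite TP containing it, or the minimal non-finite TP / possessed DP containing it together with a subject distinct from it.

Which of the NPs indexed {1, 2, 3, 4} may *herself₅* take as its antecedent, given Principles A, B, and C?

*herself* is an anaphor, so Principle A applies: it must be bound in its binding domain.
Binding domain of *herself₅*: the embedded TP, whose subject is Sofia₃.
*Maya₁* c-commands the anaphor but is outside its binding domain → cannot satisfy Principle A.
*Greta₂* c-commands the anaphor but is outside its binding domain → cannot satisfy Principle A.
*Sofia₃* c-commands the anaphor within its binding domain → licit binder.
*Tamar₄* does not c-command the anaphor → cannot bind it.

{3}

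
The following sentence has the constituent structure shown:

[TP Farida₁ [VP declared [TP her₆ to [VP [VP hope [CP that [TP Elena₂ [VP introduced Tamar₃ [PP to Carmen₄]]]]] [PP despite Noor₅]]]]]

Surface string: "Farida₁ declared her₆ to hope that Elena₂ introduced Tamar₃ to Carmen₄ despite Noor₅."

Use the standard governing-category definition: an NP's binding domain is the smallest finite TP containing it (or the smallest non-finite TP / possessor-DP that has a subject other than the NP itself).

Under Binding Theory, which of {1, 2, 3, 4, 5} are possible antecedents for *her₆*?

*her* is a pronoun, so Principle B applies: it must be free in its binding domain.
Binding domain of *her₆*: the matrix TP, whose subject is Farida₁.
*Farida₁* c-commands the pronoun within its binding domain → coindexation would violate Principle B.
*Elena₂*: the pronoun c-commands this R-expression → coindexation would violate Principle C on *Elena₂*.
*Tamar₃*: the pronoun c-commands this R-expression → coindexation would violate Principle C on *Tamar₃*.
*Carmen₄*: the pronoun c-commands this R-expression → coindexation would violate Principle C on *Carmen₄*.
*Noor₅*: the pronoun c-commands this R-expression → coindexation would violate Principle C on *Noor₅*.

none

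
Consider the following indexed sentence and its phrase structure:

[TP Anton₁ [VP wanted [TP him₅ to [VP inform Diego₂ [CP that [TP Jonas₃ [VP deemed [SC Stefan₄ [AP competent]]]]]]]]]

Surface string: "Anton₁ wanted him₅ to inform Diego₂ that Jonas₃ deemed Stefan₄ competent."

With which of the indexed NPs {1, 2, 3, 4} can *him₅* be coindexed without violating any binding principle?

*him* is a pronoun, so Principle B applies: it must be free in its binding domain.
Binding domain of *him₅*: the matrix TP, whose subject is Anton₁.
*Anton₁* c-commands the pronoun within its binding domain → coindexation would violate Principle B.
*Diego₂*: the pronoun c-commands this R-expression → coindexation would violate Principle C on *Diego₂*.
*Jonas₃*: the pronoun c-commands this R-expression → coindexation would violate Principle C on *Jonas₃*.
*Stefan₄*: the pronoun c-commands this R-expression → coindexation would violate Principle C on *Stefan₄*.

none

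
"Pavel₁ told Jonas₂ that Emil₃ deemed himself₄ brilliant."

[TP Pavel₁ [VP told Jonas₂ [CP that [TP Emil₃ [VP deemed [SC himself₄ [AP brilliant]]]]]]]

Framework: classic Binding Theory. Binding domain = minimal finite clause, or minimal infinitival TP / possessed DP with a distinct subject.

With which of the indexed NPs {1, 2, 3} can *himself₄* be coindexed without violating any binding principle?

*himself* is an anaphor, so Principle A applies: it must be bound in its binding domain.
Binding domain of *himself₄*: the embedded TP, whose subject is Emil₃.
*Pavel₁* c-commands the anaphor but is outside its binding domain → cannot satisfy Principle A.
*Jonas₂* c-commands the anaphor but is outside its binding domain → cannot satisfy Principle A.
*Emil₃* c-commands the anaphor within its binding domain → licit binder.

{3}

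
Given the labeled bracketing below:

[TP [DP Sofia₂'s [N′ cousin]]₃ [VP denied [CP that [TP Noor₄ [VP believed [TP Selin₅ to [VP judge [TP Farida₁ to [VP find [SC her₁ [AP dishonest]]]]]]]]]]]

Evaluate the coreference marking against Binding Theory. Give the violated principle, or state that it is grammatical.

Principle B

The two coindexed NPs are *Farida₁* and *her₁*.
*her₁* is a pronoun. Its binding domain is the embedded TP, whose subject is Farida₁.
*Farida₁* c-commands it within that domain and carries the same index.
The pronoun is locally bound → Principle B violation.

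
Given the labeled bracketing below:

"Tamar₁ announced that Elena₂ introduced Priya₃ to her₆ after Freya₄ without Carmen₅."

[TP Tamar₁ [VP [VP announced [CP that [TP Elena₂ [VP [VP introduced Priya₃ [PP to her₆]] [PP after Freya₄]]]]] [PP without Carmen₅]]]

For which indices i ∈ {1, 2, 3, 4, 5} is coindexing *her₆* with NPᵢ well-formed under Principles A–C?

{1, 4, 5}

*her* is a pronoun, so Principle B applies: it must be free in its binding domain.
Binding domain of *her₆*: the embedded TP, whose subject is Elena₂.
*Tamar₁* c-commands the pronoun but from outside its binding domain, and is not c-commanded by it → coindexation permitted.
*Elena₂* c-commands the pronoun within its binding domain → coindexation would violate Principle B.
*Priya₃* c-commands the pronoun within its binding domain → coindexation would violate Principle B.
*Freya₄* and the pronoun do not c-command one another → neither Principle B nor Principle C is at stake; coindexation permitted.
*Carmen₅* and the pronoun do not c-command one another → neither Principle B nor Principle C is at stake; coindexation permitted.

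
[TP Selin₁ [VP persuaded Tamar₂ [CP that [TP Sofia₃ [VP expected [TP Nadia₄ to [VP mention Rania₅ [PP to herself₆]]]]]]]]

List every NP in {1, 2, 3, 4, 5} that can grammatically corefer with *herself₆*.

{4, 5}

*herself* is an anaphor, so Principle A applies: it must be bound in its binding domain.
Binding domain of *herself₆*: the embedded TP, whose subject is Nadia₄.
*Selin₁* c-commands the anaphor but is outside its binding domain → cannot satisfy Principle A.
*Tamar₂* c-commands the anaphor but is outside its binding domain → cannot satisfy Principle A.
*Sofia₃* c-commands the anaphor but is outside its binding domain → cannot satisfy Principle A.
*Nadia₄* c-commands the anaphor within its binding domain → licit binder.
*Rania₅* c-commands the anaphor within its binding domain → licit binder.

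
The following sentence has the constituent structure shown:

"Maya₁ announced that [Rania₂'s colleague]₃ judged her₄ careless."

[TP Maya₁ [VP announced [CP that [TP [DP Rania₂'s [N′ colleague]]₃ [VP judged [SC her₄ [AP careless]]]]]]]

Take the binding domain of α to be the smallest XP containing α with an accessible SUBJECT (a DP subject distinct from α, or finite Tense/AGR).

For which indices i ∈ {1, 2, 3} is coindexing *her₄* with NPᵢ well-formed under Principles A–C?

*her* is a pronoun, so Principle B applies: it must be free in its binding domain.
Binding domain of *her₄*: the embedded TP, whose subject is [Rania₂'s colleague]₃.
*Maya₁* c-commands the pronoun but from outside its binding domain, and is not c-commanded by it → coindexation permitted.
*Rania₂* and the pronoun do not c-command one another → neither Principle B nor Principle C is at stake; coindexation permitted.
*[Rania₂'s colleague]₃* c-commands the pronoun within its binding domain → coindexation would violate Principle B.

{1, 2}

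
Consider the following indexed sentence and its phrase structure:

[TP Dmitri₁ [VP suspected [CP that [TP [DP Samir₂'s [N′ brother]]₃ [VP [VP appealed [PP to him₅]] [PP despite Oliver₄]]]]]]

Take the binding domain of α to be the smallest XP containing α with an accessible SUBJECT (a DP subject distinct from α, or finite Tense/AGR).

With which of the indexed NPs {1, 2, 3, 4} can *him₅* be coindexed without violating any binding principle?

{1, 2, 4}

*him* is a pronoun, so Principle B applies: it must be free in its binding domain.
Binding domain of *him₅*: the embedded TP, whose subject is [Samir₂'s brother]₃.
*Dmitri₁* c-commands the pronoun but from outside its binding domain, and is not c-commanded by it → coindexation permitted.
*Samir₂* and the pronoun do not c-command one another → neither Principle B nor Principle C is at stake; coindexation permitted.
*[Samir₂'s brother]₃* c-commands the pronoun within its binding domain → coindexation would violate Principle B.
*Oliver₄* and the pronoun do not c-command one another → neither Principle B nor Principle C is at stake; coindexation permitted.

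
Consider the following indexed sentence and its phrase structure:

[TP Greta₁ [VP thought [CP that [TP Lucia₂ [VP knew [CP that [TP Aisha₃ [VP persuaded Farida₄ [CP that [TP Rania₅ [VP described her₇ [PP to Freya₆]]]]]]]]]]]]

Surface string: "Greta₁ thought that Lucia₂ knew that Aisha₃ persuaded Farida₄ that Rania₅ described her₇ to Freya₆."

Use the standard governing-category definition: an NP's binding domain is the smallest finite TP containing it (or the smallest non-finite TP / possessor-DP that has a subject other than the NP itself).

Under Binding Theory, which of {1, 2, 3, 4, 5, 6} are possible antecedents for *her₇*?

{1, 2, 3, 4}

*her* is a pronoun, so Principle B applies: it must be free in its binding domain.
Binding domain of *her₇*: the embedded TP, whose subject is Rania₅.
*Greta₁* c-commands the pronoun but from outside its binding domain, and is not c-commanded by it → coindexation permitted.
*Lucia₂* c-commands the pronoun but from outside its binding domain, and is not c-commanded by it → coindexation permitted.
*Aisha₃* c-commands the pronoun but from outside its binding domain, and is not c-commanded by it → coindexation permitted.
*Farida₄* c-commands the pronoun but from outside its binding domain, and is not c-commanded by it → coindexation permitted.
*Rania₅* c-commands the pronoun within its binding domain → coindexation would violate Principle B.
*Freya₆*: the pronoun c-commands this R-expression → coindexation would violate Principle C on *Freya₆*.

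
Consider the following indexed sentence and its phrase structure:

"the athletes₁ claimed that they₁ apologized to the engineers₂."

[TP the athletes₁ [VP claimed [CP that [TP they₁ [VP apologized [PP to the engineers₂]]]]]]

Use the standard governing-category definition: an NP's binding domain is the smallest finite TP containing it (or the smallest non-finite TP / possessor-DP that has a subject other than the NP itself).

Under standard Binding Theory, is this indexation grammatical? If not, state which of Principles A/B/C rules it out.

grammatical

The two coindexed NPs are *the athletes₁* and *they₁*.
*they₁* is a pronoun; nothing c-commands it within its binding domain (the embedded TP.), so Principle B holds trivially.
*the athletes₁* is an R-expression; *they₁* does not c-command it, and no other NP shares its index, so Principle C is satisfied.
All principles are respected.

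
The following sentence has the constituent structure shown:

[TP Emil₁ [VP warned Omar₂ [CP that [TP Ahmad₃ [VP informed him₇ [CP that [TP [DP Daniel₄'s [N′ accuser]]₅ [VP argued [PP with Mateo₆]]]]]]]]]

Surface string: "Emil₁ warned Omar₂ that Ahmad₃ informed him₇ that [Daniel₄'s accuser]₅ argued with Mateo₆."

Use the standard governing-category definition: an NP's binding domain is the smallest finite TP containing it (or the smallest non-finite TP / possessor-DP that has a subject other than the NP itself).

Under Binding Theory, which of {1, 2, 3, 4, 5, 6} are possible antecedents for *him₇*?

{1, 2}

*him* is a pronoun, so Principle B applies: it must be free in its binding domain.
Binding domain of *him₇*: the embedded TP, whose subject is Ahmad₃.
*Emil₁* c-commands the pronoun but from outside its binding domain, and is not c-commanded by it → coindexation permitted.
*Omar₂* c-commands the pronoun but from outside its binding domain, and is not c-commanded by it → coindexation permitted.
*Ahmad₃* c-commands the pronoun within its binding domain → coindexation would violate Principle B.
*Daniel₄*: the pronoun c-commands this R-expression → coindexation would violate Principle C on *Daniel₄*.
*[Daniel₄'s accuser]₅*: the pronoun c-commands this R-expression → coindexation would violate Principle C on *[Daniel₄'s accuser]₅*.
*Mateo₆*: the pronoun c-commands this R-expression → coindexation would violate Principle C on *Mateo₆*.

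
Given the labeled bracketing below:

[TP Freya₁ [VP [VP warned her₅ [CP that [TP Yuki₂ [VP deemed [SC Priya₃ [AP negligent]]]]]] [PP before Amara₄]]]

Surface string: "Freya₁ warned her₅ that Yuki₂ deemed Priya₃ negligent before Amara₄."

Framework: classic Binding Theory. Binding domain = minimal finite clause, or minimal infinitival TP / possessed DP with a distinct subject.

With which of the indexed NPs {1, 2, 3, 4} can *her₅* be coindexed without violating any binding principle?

{4}

*her* is a pronoun, so Principle B applies: it must be free in its binding domain.
Binding domain of *her₅*: the matrix TP, whose subject is Freya₁.
*Freya₁* c-commands the pronoun within its binding domain → coindexation would violate Principle B.
*Yuki₂*: the pronoun c-commands this R-expression → coindexation would violate Principle C on *Yuki₂*.
*Priya₃*: the pronoun c-commands this R-expression → coindexation would violate Principle C on *Priya₃*.
*Amara₄* and the pronoun do not c-command one another → neither Principle B nor Principle C is at stake; coindexation permitted.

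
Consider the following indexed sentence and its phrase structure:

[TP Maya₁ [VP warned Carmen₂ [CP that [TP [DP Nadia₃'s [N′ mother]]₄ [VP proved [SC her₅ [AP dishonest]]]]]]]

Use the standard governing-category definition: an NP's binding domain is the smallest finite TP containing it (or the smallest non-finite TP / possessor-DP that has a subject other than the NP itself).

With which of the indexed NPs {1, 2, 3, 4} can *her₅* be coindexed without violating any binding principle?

*her* is a pronoun, so Principle B applies: it must be free in its binding domain.
Binding domain of *her₅*: the embedded TP, whose subject is [Nadia₃'s mother]₄.
*Maya₁* c-commands the pronoun but from outside its binding domain, and is not c-commanded by it → coindexation permitted.
*Carmen₂* c-commands the pronoun but from outside its binding domain, and is not c-commanded by it → coindexation permitted.
*Nadia₃* and the pronoun do not c-command one another → neither Principle B nor Principle C is at stake; coindexation permitted.
*[Nadia₃'s mother]₄* c-commands the pronoun within its binding domain → coindexation would violate Principle B.

{1, 2, 3}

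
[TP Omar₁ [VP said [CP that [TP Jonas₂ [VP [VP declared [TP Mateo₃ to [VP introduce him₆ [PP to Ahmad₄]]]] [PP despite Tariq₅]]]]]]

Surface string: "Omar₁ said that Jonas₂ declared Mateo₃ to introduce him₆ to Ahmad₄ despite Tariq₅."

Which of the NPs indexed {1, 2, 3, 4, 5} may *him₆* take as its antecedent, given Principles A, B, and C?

{1, 2, 5}

*him* is a pronoun, so Principle B applies: it must be free in its binding domain.
Binding domain of *him₆*: the embedded TP, whose subject is Mateo₃.
*Omar₁* c-commands the pronoun but from outside its binding domain, and is not c-commanded by it → coindexation permitted.
*Jonas₂* c-commands the pronoun but from outside its binding domain, and is not c-commanded by it → coindexation permitted.
*Mateo₃* c-commands the pronoun within its binding domain → coindexation would violate Principle B.
*Ahmad₄*: the pronoun c-commands this R-expression → coindexation would violate Principle C on *Ahmad₄*.
*Tariq₅* and the pronoun do not c-command one another → neither Principle B nor Principle C is at stake; coindexation permitted.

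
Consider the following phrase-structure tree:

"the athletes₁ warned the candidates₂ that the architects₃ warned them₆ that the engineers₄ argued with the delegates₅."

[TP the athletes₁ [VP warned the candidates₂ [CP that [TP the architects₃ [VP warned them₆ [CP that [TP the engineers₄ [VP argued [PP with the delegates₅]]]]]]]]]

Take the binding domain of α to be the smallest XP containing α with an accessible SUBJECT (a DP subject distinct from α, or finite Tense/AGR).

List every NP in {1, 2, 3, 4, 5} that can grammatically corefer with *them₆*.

{1, 2}

*them* is a pronoun, so Principle B applies: it must be free in its binding domain.
Binding domain of *them₆*: the embedded TP, whose subject is the architects₃.
*the athletes₁* c-commands the pronoun but from outside its binding domain, and is not c-commanded by it → coindexation permitted.
*the candidates₂* c-commands the pronoun but from outside its binding domain, and is not c-commanded by it → coindexation permitted.
*the architects₃* c-commands the pronoun within its binding domain → coindexation would violate Principle B.
*the engineers₄*: the pronoun c-commands this R-expression → coindexation would violate Principle C on *the engineers₄*.
*the delegates₅*: the pronoun c-commands this R-expression → coindexation would violate Principle C on *the delegates₅*.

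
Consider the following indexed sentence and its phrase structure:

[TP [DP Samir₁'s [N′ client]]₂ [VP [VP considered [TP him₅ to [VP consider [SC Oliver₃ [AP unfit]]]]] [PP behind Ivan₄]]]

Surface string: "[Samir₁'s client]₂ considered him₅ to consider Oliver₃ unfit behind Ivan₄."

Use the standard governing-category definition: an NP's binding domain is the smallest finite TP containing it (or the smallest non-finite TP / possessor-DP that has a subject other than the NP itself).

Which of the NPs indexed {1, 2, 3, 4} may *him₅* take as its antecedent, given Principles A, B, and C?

{1, 4}

*him* is a pronoun, so Principle B applies: it must be free in its binding domain.
Binding domain of *him₅*: the matrix TP, whose subject is [Samir₁'s client]₂.
*Samir₁* and the pronoun do not c-command one another → neither Principle B nor Principle C is at stake; coindexation permitted.
*[Samir₁'s client]₂* c-commands the pronoun within its binding domain → coindexation would violate Principle B.
*Oliver₃*: the pronoun c-commands this R-expression → coindexation would violate Principle C on *Oliver₃*.
*Ivan₄* and the pronoun do not c-command one another → neither Principle B nor Principle C is at stake; coindexation permitted.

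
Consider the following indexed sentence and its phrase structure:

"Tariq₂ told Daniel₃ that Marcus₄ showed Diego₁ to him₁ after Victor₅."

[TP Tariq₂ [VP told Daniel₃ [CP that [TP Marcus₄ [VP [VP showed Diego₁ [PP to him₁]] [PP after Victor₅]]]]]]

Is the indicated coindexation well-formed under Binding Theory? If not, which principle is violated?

Principle B

The two coindexed NPs are *Diego₁* and *him₁*.
*him₁* is a pronoun. Its binding domain is the embedded TP, whose subject is Marcus₄.
*Diego₁* c-commands it within that domain and carries the same index.
The pronoun is locally bound → Principle B violation.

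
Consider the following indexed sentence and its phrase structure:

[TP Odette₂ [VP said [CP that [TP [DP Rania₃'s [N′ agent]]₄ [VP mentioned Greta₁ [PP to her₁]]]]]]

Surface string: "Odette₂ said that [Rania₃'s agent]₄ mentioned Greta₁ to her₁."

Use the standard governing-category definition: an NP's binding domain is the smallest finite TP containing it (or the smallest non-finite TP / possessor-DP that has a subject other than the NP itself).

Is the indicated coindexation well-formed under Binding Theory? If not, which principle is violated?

Principle B

The two coindexed NPs are *Greta₁* and *her₁*.
*her₁* is a pronoun. Its binding domain is the embedded TP, whose subject is [Rania₃'s agent]₄.
*Greta₁* c-commands it within that domain and carries the same index.
The pronoun is locally bound → Principle B violation.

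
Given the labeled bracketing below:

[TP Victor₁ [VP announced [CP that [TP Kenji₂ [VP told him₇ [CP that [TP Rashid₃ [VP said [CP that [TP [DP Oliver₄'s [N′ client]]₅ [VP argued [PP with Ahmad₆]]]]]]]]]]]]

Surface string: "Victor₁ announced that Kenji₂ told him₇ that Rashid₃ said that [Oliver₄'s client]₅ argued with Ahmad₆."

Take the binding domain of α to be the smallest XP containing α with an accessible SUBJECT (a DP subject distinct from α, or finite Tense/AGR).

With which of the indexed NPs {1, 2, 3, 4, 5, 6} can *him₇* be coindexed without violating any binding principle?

*him* is a pronoun, so Principle B applies: it must be free in its binding domain.
Binding domain of *him₇*: the embedded TP, whose subject is Kenji₂.
*Victor₁* c-commands the pronoun but from outside its binding domain, and is not c-commanded by it → coindexation permitted.
*Kenji₂* c-commands the pronoun within its binding domain → coindexation would violate Principle B.
*Rashid₃*: the pronoun c-commands this R-expression → coindexation would violate Principle C on *Rashid₃*.
*Oliver₄*: the pronoun c-commands this R-expression → coindexation would violate Principle C on *Oliver₄*.
*[Oliver₄'s client]₅*: the pronoun c-commands this R-expression → coindexation would violate Principle C on *[Oliver₄'s client]₅*.
*Ahmad₆*: the pronoun c-commands this R-expression → coindexation would violate Principle C on *Ahmad₆*.

{1}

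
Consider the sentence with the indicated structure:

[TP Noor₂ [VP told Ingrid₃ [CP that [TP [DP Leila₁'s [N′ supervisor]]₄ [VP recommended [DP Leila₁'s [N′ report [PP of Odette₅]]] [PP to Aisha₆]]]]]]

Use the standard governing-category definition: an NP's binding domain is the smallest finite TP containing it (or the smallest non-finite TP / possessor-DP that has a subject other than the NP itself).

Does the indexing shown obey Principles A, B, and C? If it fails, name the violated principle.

The two coindexed NPs are *Leila₁* and *Leila₁*.
*Leila₁* is an R-expression; no coindexed NP c-commands it, so Principle C holds.
*Leila₁* is an R-expression; *Leila₁* does not c-command it, and no other NP shares its index, so Principle C is satisfied.
All principles are respected.

grammatical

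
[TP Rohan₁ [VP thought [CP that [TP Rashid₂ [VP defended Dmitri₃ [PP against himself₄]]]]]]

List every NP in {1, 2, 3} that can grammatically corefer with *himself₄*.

{2, 3}

*himself* is an anaphor, so Principle A applies: it must be bound in its binding domain.
Binding domain of *himself₄*: the embedded TP, whose subject is Rashid₂.
*Rohan₁* c-commands the anaphor but is outside its binding domain → cannot satisfy Principle A.
*Rashid₂* c-commands the anaphor within its binding domain → licit binder.
*Dmitri₃* c-commands the anaphor within its binding domain → licit binder.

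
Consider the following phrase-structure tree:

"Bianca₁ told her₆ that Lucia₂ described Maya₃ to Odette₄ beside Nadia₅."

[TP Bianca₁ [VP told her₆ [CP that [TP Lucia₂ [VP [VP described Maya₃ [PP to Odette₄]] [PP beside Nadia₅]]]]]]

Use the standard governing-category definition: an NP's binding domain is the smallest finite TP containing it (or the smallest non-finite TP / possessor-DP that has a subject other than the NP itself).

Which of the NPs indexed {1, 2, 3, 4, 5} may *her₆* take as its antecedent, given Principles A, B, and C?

*her* is a pronoun, so Principle B applies: it must be free in its binding domain.
Binding domain of *her₆*: the matrix TP, whose subject is Bianca₁.
*Bianca₁* c-commands the pronoun within its binding domain → coindexation would violate Principle B.
*Lucia₂*: the pronoun c-commands this R-expression → coindexation would violate Principle C on *Lucia₂*.
*Maya₃*: the pronoun c-commands this R-expression → coindexation would violate Principle C on *Maya₃*.
*Odette₄*: the pronoun c-commands this R-expression → coindexation would violate Principle C on *Odette₄*.
*Nadia₅*: the pronoun c-commands this R-expression → coindexation would violate Principle C on *Nadia₅*.

none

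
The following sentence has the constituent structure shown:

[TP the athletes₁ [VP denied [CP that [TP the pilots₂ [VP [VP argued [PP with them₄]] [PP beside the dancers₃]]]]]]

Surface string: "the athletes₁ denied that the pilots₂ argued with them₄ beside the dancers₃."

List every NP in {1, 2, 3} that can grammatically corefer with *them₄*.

*them* is a pronoun, so Principle B applies: it must be free in its binding domain.
Binding domain of *them₄*: the embedded TP, whose subject is the pilots₂.
*the athletes₁* c-commands the pronoun but from outside its binding domain, and is not c-commanded by it → coindexation permitted.
*the pilots₂* c-commands the pronoun within its binding domain → coindexation would violate Principle B.
*the dancers₃* and the pronoun do not c-command one another → neither Principle B nor Principle C is at stake; coindexation permitted.

{1, 3}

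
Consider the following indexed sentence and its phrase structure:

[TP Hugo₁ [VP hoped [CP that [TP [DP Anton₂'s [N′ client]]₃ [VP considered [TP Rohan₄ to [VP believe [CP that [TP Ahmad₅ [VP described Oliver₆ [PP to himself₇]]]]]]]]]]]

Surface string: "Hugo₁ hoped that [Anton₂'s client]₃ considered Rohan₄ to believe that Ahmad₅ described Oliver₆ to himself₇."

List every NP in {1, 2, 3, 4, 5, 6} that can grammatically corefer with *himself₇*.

{5, 6}

*himself* is an anaphor, so Principle A applies: it must be bound in its binding domain.
Binding domain of *himself₇*: the embedded TP, whose subject is Ahmad₅.
*Hugo₁* c-commands the anaphor but is outside its binding domain → cannot satisfy Principle A.
*Anton₂* does not c-command the anaphor → cannot bind it.
*[Anton₂'s client]₃* c-commands the anaphor but is outside its binding domain → cannot satisfy Principle A.
*Rohan₄* c-commands the anaphor but is outside its binding domain → cannot satisfy Principle A.
*Ahmad₅* c-commands the anaphor within its binding domain → licit binder.
*Oliver₆* c-commands the anaphor within its binding domain → licit binder.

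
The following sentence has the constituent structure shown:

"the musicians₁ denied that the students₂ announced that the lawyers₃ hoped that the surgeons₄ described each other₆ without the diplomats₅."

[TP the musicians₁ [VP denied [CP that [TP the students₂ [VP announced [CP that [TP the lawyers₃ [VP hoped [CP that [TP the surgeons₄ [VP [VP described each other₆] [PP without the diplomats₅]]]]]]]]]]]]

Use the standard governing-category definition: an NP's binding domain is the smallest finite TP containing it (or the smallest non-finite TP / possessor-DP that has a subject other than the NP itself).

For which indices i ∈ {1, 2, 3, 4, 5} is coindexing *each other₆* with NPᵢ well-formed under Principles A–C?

{4}

*each other* is an anaphor, so Principle A applies: it must be bound in its binding domain.
Binding domain of *each other₆*: the embedded TP, whose subject is the surgeons₄.
*the musicians₁* c-commands the anaphor but is outside its binding domain → cannot satisfy Principle A.
*the students₂* c-commands the anaphor but is outside its binding domain → cannot satisfy Principle A.
*the lawyers₃* c-commands the anaphor but is outside its binding domain → cannot satisfy Principle A.
*the surgeons₄* c-commands the anaphor within its binding domain → licit binder.
*the diplomats₅* does not c-command the anaphor → cannot bind it.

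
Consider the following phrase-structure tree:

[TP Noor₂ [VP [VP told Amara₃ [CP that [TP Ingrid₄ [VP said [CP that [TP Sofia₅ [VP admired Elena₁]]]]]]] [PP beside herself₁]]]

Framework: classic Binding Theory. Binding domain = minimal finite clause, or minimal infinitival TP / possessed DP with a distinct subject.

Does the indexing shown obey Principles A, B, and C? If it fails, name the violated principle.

The two coindexed NPs are *Elena₁* and *herself₁*.
*herself₁* is an anaphor. Principle A requires it to be bound within its binding domain — the matrix TP, whose subject is Noor₂.
Within that domain it is c-commanded by *Noor₂*, which does not share its index.
*Elena₁* does not c-command the anaphor at all.
The anaphor is unbound in its domain → Principle A violation.

Principle A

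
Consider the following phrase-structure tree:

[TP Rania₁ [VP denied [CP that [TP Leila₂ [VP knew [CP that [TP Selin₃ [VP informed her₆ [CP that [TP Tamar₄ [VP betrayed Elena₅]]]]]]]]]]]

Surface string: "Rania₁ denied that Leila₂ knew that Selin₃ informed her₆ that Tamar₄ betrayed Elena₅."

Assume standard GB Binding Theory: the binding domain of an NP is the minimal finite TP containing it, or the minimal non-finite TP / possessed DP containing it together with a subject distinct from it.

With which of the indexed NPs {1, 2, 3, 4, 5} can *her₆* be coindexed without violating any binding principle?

*her* is a pronoun, so Principle B applies: it must be free in its binding domain.
Binding domain of *her₆*: the embedded TP, whose subject is Selin₃.
*Rania₁* c-commands the pronoun but from outside its binding domain, and is not c-commanded by it → coindexation permitted.
*Leila₂* c-commands the pronoun but from outside its binding domain, and is not c-commanded by it → coindexation permitted.
*Selin₃* c-commands the pronoun within its binding domain → coindexation would violate Principle B.
*Tamar₄*: the pronoun c-commands this R-expression → coindexation would violate Principle C on *Tamar₄*.
*Elena₅*: the pronoun c-commands this R-expression → coindexation would violate Principle C on *Elena₅*.

{1, 2}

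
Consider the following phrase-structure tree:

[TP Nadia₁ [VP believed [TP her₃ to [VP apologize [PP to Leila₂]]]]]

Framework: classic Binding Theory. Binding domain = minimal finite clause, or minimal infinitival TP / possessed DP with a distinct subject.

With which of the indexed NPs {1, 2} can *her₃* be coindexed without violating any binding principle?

none

*her* is a pronoun, so Principle B applies: it must be free in its binding domain.
Binding domain of *her₃*: the matrix TP, whose subject is Nadia₁.
*Nadia₁* c-commands the pronoun within its binding domain → coindexation would violate Principle B.
*Leila₂*: the pronoun c-commands this R-expression → coindexation would violate Principle C on *Leila₂*.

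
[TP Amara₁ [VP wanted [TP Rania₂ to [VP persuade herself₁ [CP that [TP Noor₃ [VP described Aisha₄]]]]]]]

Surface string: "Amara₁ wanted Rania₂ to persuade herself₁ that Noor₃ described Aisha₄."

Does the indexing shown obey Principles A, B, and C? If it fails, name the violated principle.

Principle A

The two coindexed NPs are *Amara₁* and *herself₁*.
*herself₁* is an anaphor. Principle A requires it to be bound within its binding domain — the embedded TP, whose subject is Rania₂.
Within that domain it is c-commanded by *Rania₂*, which does not share its index.
*Amara₁* does c-command the anaphor, but from outside its binding domain.
The anaphor is unbound in its domain → Principle A violation.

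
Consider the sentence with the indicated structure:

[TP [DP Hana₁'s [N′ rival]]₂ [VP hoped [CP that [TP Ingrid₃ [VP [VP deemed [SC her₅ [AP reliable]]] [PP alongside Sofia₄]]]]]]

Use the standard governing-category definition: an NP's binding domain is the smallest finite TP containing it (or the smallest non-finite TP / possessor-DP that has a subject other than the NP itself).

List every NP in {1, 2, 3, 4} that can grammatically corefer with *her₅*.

*her* is a pronoun, so Principle B applies: it must be free in its binding domain.
Binding domain of *her₅*: the embedded TP, whose subject is Ingrid₃.
*Hana₁* and the pronoun do not c-command one another → neither Principle B nor Principle C is at stake; coindexation permitted.
*[Hana₁'s rival]₂* c-commands the pronoun but from outside its binding domain, and is not c-commanded by it → coindexation permitted.
*Ingrid₃* c-commands the pronoun within its binding domain → coindexation would violate Principle B.
*Sofia₄* and the pronoun do not c-command one another → neither Principle B nor Principle C is at stake; coindexation permitted.

{1, 2, 4}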